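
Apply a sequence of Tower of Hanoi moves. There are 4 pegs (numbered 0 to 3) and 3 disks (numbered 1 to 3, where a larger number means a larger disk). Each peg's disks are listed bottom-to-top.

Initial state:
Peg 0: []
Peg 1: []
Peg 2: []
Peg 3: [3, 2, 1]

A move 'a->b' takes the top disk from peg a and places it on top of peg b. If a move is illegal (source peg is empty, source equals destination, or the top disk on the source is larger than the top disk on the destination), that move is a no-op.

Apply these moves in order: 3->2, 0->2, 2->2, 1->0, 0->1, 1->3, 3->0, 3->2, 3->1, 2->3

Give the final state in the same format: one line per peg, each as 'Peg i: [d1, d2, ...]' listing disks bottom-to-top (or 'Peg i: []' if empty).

After move 1 (3->2):
Peg 0: []
Peg 1: []
Peg 2: [1]
Peg 3: [3, 2]

After move 2 (0->2):
Peg 0: []
Peg 1: []
Peg 2: [1]
Peg 3: [3, 2]

After move 3 (2->2):
Peg 0: []
Peg 1: []
Peg 2: [1]
Peg 3: [3, 2]

After move 4 (1->0):
Peg 0: []
Peg 1: []
Peg 2: [1]
Peg 3: [3, 2]

After move 5 (0->1):
Peg 0: []
Peg 1: []
Peg 2: [1]
Peg 3: [3, 2]

After move 6 (1->3):
Peg 0: []
Peg 1: []
Peg 2: [1]
Peg 3: [3, 2]

After move 7 (3->0):
Peg 0: [2]
Peg 1: []
Peg 2: [1]
Peg 3: [3]

After move 8 (3->2):
Peg 0: [2]
Peg 1: []
Peg 2: [1]
Peg 3: [3]

After move 9 (3->1):
Peg 0: [2]
Peg 1: [3]
Peg 2: [1]
Peg 3: []

After move 10 (2->3):
Peg 0: [2]
Peg 1: [3]
Peg 2: []
Peg 3: [1]

Answer: Peg 0: [2]
Peg 1: [3]
Peg 2: []
Peg 3: [1]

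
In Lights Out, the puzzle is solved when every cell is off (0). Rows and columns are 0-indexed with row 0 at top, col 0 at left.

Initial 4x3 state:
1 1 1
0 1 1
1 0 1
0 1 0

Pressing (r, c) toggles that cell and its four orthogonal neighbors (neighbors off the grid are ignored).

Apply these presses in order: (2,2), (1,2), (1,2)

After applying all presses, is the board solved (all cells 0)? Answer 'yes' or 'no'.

Answer: no

Derivation:
After press 1 at (2,2):
1 1 1
0 1 0
1 1 0
0 1 1

After press 2 at (1,2):
1 1 0
0 0 1
1 1 1
0 1 1

After press 3 at (1,2):
1 1 1
0 1 0
1 1 0
0 1 1

Lights still on: 8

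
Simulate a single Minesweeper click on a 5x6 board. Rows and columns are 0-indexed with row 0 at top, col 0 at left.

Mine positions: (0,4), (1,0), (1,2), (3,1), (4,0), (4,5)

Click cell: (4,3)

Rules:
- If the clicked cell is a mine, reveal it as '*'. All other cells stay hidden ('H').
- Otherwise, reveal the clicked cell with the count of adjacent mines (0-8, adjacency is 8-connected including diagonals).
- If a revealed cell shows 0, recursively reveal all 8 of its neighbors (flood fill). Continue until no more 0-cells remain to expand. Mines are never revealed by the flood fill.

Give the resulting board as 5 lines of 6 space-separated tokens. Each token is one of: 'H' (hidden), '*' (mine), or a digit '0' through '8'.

H H H H H H
H H H 2 1 1
H H 2 1 0 0
H H 1 0 1 1
H H 1 0 1 H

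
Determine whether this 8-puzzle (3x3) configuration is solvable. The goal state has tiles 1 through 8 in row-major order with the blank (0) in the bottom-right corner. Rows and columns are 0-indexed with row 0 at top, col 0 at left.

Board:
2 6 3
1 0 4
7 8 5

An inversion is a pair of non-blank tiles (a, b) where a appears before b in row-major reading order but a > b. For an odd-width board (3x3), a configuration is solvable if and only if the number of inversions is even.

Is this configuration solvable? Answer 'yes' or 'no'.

Inversions (pairs i<j in row-major order where tile[i] > tile[j] > 0): 8
8 is even, so the puzzle is solvable.

Answer: yes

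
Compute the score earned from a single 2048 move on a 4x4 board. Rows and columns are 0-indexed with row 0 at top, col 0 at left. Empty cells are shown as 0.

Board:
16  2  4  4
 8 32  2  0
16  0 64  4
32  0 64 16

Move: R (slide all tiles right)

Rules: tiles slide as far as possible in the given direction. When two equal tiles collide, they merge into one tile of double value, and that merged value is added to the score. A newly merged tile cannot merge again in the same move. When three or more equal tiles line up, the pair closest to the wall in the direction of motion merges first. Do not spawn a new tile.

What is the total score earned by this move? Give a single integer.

Answer: 8

Derivation:
Slide right:
row 0: [16, 2, 4, 4] -> [0, 16, 2, 8]  score +8 (running 8)
row 1: [8, 32, 2, 0] -> [0, 8, 32, 2]  score +0 (running 8)
row 2: [16, 0, 64, 4] -> [0, 16, 64, 4]  score +0 (running 8)
row 3: [32, 0, 64, 16] -> [0, 32, 64, 16]  score +0 (running 8)
Board after move:
 0 16  2  8
 0  8 32  2
 0 16 64  4
 0 32 64 16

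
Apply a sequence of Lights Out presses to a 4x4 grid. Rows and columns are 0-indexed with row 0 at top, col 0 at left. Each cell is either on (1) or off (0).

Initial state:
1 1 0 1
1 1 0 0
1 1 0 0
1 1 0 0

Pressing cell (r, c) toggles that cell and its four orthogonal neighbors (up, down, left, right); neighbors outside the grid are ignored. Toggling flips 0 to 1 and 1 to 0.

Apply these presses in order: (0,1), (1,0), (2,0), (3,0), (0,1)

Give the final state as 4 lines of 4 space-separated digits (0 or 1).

After press 1 at (0,1):
0 0 1 1
1 0 0 0
1 1 0 0
1 1 0 0

After press 2 at (1,0):
1 0 1 1
0 1 0 0
0 1 0 0
1 1 0 0

After press 3 at (2,0):
1 0 1 1
1 1 0 0
1 0 0 0
0 1 0 0

After press 4 at (3,0):
1 0 1 1
1 1 0 0
0 0 0 0
1 0 0 0

After press 5 at (0,1):
0 1 0 1
1 0 0 0
0 0 0 0
1 0 0 0

Answer: 0 1 0 1
1 0 0 0
0 0 0 0
1 0 0 0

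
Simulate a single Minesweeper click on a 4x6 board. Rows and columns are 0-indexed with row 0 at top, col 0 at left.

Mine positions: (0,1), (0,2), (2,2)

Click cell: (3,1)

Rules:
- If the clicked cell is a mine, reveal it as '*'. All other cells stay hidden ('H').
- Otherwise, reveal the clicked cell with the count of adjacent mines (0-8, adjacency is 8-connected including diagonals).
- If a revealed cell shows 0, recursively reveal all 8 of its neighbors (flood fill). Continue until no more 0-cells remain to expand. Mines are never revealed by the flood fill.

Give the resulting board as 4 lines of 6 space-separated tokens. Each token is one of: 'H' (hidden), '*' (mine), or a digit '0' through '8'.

H H H H H H
H H H H H H
H H H H H H
H 1 H H H H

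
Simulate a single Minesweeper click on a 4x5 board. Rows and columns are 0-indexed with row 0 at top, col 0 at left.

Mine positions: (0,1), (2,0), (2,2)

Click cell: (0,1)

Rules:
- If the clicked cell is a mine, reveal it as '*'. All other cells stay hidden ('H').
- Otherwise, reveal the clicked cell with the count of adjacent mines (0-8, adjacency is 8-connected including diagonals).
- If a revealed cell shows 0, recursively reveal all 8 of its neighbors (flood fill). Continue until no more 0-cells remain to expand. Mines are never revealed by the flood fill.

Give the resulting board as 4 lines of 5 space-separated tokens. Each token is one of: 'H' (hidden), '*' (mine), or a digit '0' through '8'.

H * H H H
H H H H H
H H H H H
H H H H H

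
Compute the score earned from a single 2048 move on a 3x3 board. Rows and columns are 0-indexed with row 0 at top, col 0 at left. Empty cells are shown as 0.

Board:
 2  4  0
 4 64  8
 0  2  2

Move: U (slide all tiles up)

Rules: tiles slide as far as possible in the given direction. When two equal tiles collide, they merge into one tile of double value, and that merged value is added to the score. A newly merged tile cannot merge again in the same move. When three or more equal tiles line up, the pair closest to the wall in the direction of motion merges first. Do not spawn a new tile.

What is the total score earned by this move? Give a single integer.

Slide up:
col 0: [2, 4, 0] -> [2, 4, 0]  score +0 (running 0)
col 1: [4, 64, 2] -> [4, 64, 2]  score +0 (running 0)
col 2: [0, 8, 2] -> [8, 2, 0]  score +0 (running 0)
Board after move:
 2  4  8
 4 64  2
 0  2  0

Answer: 0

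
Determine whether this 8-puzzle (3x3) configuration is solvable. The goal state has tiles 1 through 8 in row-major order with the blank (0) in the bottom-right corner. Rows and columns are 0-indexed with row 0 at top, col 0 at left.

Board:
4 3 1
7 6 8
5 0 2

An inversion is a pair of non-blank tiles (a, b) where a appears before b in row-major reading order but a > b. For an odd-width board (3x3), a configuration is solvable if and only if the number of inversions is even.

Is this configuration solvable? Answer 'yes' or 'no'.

Answer: no

Derivation:
Inversions (pairs i<j in row-major order where tile[i] > tile[j] > 0): 13
13 is odd, so the puzzle is not solvable.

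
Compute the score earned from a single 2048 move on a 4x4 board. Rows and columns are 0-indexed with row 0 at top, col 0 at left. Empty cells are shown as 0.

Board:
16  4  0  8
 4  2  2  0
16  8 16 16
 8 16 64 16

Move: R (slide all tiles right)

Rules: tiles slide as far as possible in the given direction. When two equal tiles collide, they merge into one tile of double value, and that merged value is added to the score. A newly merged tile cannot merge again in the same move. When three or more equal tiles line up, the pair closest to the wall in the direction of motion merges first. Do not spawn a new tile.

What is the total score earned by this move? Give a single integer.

Slide right:
row 0: [16, 4, 0, 8] -> [0, 16, 4, 8]  score +0 (running 0)
row 1: [4, 2, 2, 0] -> [0, 0, 4, 4]  score +4 (running 4)
row 2: [16, 8, 16, 16] -> [0, 16, 8, 32]  score +32 (running 36)
row 3: [8, 16, 64, 16] -> [8, 16, 64, 16]  score +0 (running 36)
Board after move:
 0 16  4  8
 0  0  4  4
 0 16  8 32
 8 16 64 16

Answer: 36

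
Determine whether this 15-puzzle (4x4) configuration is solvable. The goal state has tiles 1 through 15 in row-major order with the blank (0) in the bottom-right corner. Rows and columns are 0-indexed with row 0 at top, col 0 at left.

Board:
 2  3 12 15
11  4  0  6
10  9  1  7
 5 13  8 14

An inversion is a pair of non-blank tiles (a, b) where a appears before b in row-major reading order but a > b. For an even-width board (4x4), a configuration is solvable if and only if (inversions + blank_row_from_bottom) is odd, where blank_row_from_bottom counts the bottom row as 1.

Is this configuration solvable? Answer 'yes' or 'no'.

Inversions: 44
Blank is in row 1 (0-indexed from top), which is row 3 counting from the bottom (bottom = 1).
44 + 3 = 47, which is odd, so the puzzle is solvable.

Answer: yes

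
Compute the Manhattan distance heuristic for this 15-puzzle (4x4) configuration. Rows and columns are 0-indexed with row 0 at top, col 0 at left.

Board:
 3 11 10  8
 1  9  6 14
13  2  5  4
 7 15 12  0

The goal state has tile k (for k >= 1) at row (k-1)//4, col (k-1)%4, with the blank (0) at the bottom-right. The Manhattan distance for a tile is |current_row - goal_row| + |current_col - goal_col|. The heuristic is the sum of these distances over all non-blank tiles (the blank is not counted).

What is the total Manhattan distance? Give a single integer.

Tile 3: (0,0)->(0,2) = 2
Tile 11: (0,1)->(2,2) = 3
Tile 10: (0,2)->(2,1) = 3
Tile 8: (0,3)->(1,3) = 1
Tile 1: (1,0)->(0,0) = 1
Tile 9: (1,1)->(2,0) = 2
Tile 6: (1,2)->(1,1) = 1
Tile 14: (1,3)->(3,1) = 4
Tile 13: (2,0)->(3,0) = 1
Tile 2: (2,1)->(0,1) = 2
Tile 5: (2,2)->(1,0) = 3
Tile 4: (2,3)->(0,3) = 2
Tile 7: (3,0)->(1,2) = 4
Tile 15: (3,1)->(3,2) = 1
Tile 12: (3,2)->(2,3) = 2
Sum: 2 + 3 + 3 + 1 + 1 + 2 + 1 + 4 + 1 + 2 + 3 + 2 + 4 + 1 + 2 = 32

Answer: 32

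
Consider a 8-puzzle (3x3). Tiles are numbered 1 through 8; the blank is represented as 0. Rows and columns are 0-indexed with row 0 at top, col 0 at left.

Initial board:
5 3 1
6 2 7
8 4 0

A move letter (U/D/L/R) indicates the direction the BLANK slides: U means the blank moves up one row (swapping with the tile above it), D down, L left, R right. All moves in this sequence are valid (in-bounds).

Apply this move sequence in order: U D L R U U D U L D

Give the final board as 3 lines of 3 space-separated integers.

Answer: 5 2 3
6 0 1
8 4 7

Derivation:
After move 1 (U):
5 3 1
6 2 0
8 4 7

After move 2 (D):
5 3 1
6 2 7
8 4 0

After move 3 (L):
5 3 1
6 2 7
8 0 4

After move 4 (R):
5 3 1
6 2 7
8 4 0

After move 5 (U):
5 3 1
6 2 0
8 4 7

After move 6 (U):
5 3 0
6 2 1
8 4 7

After move 7 (D):
5 3 1
6 2 0
8 4 7

After move 8 (U):
5 3 0
6 2 1
8 4 7

After move 9 (L):
5 0 3
6 2 1
8 4 7

After move 10 (D):
5 2 3
6 0 1
8 4 7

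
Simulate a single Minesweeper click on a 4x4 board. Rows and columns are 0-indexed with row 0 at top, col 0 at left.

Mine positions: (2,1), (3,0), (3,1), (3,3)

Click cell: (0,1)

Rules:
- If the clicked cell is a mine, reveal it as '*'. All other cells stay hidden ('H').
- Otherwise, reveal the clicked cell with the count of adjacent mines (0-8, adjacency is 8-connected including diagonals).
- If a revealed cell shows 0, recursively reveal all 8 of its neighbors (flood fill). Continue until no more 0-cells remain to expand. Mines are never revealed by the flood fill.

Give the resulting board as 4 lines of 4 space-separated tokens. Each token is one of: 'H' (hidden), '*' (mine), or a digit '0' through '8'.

0 0 0 0
1 1 1 0
H H 3 1
H H H H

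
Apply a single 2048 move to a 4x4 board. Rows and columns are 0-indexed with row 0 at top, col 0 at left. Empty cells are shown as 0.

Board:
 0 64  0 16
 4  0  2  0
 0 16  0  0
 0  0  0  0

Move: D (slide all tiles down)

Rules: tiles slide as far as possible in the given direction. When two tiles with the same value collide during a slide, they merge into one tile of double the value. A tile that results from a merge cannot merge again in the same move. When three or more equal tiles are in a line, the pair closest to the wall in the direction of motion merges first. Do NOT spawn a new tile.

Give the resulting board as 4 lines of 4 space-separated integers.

Slide down:
col 0: [0, 4, 0, 0] -> [0, 0, 0, 4]
col 1: [64, 0, 16, 0] -> [0, 0, 64, 16]
col 2: [0, 2, 0, 0] -> [0, 0, 0, 2]
col 3: [16, 0, 0, 0] -> [0, 0, 0, 16]

Answer:  0  0  0  0
 0  0  0  0
 0 64  0  0
 4 16  2 16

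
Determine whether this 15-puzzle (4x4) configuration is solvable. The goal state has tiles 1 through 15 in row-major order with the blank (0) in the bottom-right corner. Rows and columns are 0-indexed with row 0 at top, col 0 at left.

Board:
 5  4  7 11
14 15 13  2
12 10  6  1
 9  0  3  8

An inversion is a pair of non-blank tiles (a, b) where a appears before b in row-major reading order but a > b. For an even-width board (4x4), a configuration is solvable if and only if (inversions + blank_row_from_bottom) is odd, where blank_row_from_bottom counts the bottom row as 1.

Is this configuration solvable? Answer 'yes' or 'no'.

Answer: yes

Derivation:
Inversions: 60
Blank is in row 3 (0-indexed from top), which is row 1 counting from the bottom (bottom = 1).
60 + 1 = 61, which is odd, so the puzzle is solvable.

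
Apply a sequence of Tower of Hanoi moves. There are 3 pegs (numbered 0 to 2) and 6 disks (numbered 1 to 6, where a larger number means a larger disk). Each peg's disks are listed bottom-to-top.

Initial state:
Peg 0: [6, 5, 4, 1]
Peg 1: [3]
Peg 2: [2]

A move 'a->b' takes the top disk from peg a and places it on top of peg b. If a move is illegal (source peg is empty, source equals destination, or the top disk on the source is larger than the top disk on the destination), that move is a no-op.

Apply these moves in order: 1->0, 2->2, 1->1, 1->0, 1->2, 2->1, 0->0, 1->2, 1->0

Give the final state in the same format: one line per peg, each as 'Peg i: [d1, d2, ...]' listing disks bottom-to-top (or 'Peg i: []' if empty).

Answer: Peg 0: [6, 5, 4, 1]
Peg 1: [3]
Peg 2: [2]

Derivation:
After move 1 (1->0):
Peg 0: [6, 5, 4, 1]
Peg 1: [3]
Peg 2: [2]

After move 2 (2->2):
Peg 0: [6, 5, 4, 1]
Peg 1: [3]
Peg 2: [2]

After move 3 (1->1):
Peg 0: [6, 5, 4, 1]
Peg 1: [3]
Peg 2: [2]

After move 4 (1->0):
Peg 0: [6, 5, 4, 1]
Peg 1: [3]
Peg 2: [2]

After move 5 (1->2):
Peg 0: [6, 5, 4, 1]
Peg 1: [3]
Peg 2: [2]

After move 6 (2->1):
Peg 0: [6, 5, 4, 1]
Peg 1: [3, 2]
Peg 2: []

After move 7 (0->0):
Peg 0: [6, 5, 4, 1]
Peg 1: [3, 2]
Peg 2: []

After move 8 (1->2):
Peg 0: [6, 5, 4, 1]
Peg 1: [3]
Peg 2: [2]

After move 9 (1->0):
Peg 0: [6, 5, 4, 1]
Peg 1: [3]
Peg 2: [2]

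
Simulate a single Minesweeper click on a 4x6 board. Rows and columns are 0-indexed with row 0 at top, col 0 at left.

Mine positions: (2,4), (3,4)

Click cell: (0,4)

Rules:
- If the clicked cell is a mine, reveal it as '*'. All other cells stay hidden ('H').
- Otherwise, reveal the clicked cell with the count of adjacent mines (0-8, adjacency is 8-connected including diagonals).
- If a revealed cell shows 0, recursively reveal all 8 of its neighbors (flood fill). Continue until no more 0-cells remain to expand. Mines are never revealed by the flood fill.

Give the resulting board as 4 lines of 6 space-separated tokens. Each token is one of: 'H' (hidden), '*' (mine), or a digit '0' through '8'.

0 0 0 0 0 0
0 0 0 1 1 1
0 0 0 2 H H
0 0 0 2 H H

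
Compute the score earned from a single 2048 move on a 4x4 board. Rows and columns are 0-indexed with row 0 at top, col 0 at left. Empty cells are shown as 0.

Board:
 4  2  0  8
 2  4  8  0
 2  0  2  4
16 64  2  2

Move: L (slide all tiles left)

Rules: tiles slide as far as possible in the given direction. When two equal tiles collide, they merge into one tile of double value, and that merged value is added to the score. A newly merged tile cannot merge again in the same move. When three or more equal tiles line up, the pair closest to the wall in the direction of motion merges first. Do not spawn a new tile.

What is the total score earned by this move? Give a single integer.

Answer: 8

Derivation:
Slide left:
row 0: [4, 2, 0, 8] -> [4, 2, 8, 0]  score +0 (running 0)
row 1: [2, 4, 8, 0] -> [2, 4, 8, 0]  score +0 (running 0)
row 2: [2, 0, 2, 4] -> [4, 4, 0, 0]  score +4 (running 4)
row 3: [16, 64, 2, 2] -> [16, 64, 4, 0]  score +4 (running 8)
Board after move:
 4  2  8  0
 2  4  8  0
 4  4  0  0
16 64  4  0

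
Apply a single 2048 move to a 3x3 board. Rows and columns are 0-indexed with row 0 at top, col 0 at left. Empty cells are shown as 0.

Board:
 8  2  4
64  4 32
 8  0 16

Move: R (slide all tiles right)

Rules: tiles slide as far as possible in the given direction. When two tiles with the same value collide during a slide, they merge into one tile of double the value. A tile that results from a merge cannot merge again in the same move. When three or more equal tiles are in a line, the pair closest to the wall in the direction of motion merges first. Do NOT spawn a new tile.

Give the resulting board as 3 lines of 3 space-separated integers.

Answer:  8  2  4
64  4 32
 0  8 16

Derivation:
Slide right:
row 0: [8, 2, 4] -> [8, 2, 4]
row 1: [64, 4, 32] -> [64, 4, 32]
row 2: [8, 0, 16] -> [0, 8, 16]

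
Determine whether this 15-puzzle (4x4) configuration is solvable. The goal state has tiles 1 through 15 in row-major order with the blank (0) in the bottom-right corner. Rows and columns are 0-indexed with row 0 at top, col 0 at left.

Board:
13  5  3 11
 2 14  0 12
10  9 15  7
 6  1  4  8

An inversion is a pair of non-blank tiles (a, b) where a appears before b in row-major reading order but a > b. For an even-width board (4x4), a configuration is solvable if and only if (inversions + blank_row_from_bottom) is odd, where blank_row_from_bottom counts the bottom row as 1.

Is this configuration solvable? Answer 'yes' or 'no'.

Inversions: 63
Blank is in row 1 (0-indexed from top), which is row 3 counting from the bottom (bottom = 1).
63 + 3 = 66, which is even, so the puzzle is not solvable.

Answer: no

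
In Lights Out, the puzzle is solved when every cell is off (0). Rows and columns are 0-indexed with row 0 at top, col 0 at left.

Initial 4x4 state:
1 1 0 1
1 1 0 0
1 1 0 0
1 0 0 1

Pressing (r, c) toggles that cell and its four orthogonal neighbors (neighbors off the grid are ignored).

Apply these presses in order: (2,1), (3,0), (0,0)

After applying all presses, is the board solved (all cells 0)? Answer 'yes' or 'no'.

Answer: no

Derivation:
After press 1 at (2,1):
1 1 0 1
1 0 0 0
0 0 1 0
1 1 0 1

After press 2 at (3,0):
1 1 0 1
1 0 0 0
1 0 1 0
0 0 0 1

After press 3 at (0,0):
0 0 0 1
0 0 0 0
1 0 1 0
0 0 0 1

Lights still on: 4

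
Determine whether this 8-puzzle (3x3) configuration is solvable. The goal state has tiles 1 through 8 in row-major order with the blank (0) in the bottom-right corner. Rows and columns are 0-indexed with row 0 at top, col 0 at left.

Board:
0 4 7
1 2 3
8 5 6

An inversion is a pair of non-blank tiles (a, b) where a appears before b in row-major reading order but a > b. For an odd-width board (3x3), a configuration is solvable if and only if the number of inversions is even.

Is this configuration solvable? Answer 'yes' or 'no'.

Inversions (pairs i<j in row-major order where tile[i] > tile[j] > 0): 10
10 is even, so the puzzle is solvable.

Answer: yes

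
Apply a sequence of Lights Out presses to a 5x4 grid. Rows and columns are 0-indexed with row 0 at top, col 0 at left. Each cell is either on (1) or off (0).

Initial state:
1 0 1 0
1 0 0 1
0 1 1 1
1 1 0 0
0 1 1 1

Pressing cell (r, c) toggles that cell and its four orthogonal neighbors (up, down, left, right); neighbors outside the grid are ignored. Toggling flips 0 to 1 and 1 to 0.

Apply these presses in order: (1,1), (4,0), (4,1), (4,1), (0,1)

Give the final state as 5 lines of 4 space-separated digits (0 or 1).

Answer: 0 0 0 0
0 0 1 1
0 0 1 1
0 1 0 0
1 0 1 1

Derivation:
After press 1 at (1,1):
1 1 1 0
0 1 1 1
0 0 1 1
1 1 0 0
0 1 1 1

After press 2 at (4,0):
1 1 1 0
0 1 1 1
0 0 1 1
0 1 0 0
1 0 1 1

After press 3 at (4,1):
1 1 1 0
0 1 1 1
0 0 1 1
0 0 0 0
0 1 0 1

After press 4 at (4,1):
1 1 1 0
0 1 1 1
0 0 1 1
0 1 0 0
1 0 1 1

After press 5 at (0,1):
0 0 0 0
0 0 1 1
0 0 1 1
0 1 0 0
1 0 1 1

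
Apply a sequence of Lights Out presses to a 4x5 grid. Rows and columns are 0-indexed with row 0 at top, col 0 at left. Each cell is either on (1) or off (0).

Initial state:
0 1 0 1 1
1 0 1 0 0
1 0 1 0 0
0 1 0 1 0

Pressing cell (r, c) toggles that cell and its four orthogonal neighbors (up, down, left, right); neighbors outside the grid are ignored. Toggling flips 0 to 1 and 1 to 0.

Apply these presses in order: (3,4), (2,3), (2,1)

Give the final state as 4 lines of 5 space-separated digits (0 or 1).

After press 1 at (3,4):
0 1 0 1 1
1 0 1 0 0
1 0 1 0 1
0 1 0 0 1

After press 2 at (2,3):
0 1 0 1 1
1 0 1 1 0
1 0 0 1 0
0 1 0 1 1

After press 3 at (2,1):
0 1 0 1 1
1 1 1 1 0
0 1 1 1 0
0 0 0 1 1

Answer: 0 1 0 1 1
1 1 1 1 0
0 1 1 1 0
0 0 0 1 1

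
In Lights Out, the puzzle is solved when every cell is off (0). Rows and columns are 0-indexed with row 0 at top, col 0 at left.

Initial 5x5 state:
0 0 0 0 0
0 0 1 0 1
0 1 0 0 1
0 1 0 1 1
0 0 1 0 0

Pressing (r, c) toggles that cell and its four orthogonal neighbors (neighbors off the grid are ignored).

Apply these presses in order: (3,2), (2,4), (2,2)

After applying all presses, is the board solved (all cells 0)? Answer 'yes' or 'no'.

After press 1 at (3,2):
0 0 0 0 0
0 0 1 0 1
0 1 1 0 1
0 0 1 0 1
0 0 0 0 0

After press 2 at (2,4):
0 0 0 0 0
0 0 1 0 0
0 1 1 1 0
0 0 1 0 0
0 0 0 0 0

After press 3 at (2,2):
0 0 0 0 0
0 0 0 0 0
0 0 0 0 0
0 0 0 0 0
0 0 0 0 0

Lights still on: 0

Answer: yes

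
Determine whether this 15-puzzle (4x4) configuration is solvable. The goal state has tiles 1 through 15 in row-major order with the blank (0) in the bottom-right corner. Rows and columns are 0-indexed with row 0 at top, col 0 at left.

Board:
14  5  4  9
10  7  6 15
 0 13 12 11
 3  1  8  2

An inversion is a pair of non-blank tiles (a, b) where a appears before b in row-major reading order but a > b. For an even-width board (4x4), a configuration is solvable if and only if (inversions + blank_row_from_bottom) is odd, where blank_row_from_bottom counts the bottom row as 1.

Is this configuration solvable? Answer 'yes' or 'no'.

Answer: no

Derivation:
Inversions: 64
Blank is in row 2 (0-indexed from top), which is row 2 counting from the bottom (bottom = 1).
64 + 2 = 66, which is even, so the puzzle is not solvable.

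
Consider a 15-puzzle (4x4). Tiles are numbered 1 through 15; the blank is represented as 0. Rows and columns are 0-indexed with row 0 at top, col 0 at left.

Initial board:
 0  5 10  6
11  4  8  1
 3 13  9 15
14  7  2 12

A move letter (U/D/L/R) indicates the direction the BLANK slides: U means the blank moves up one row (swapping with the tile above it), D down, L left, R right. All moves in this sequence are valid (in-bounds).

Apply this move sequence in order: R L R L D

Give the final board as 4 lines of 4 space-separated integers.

After move 1 (R):
 5  0 10  6
11  4  8  1
 3 13  9 15
14  7  2 12

After move 2 (L):
 0  5 10  6
11  4  8  1
 3 13  9 15
14  7  2 12

After move 3 (R):
 5  0 10  6
11  4  8  1
 3 13  9 15
14  7  2 12

After move 4 (L):
 0  5 10  6
11  4  8  1
 3 13  9 15
14  7  2 12

After move 5 (D):
11  5 10  6
 0  4  8  1
 3 13  9 15
14  7  2 12

Answer: 11  5 10  6
 0  4  8  1
 3 13  9 15
14  7  2 12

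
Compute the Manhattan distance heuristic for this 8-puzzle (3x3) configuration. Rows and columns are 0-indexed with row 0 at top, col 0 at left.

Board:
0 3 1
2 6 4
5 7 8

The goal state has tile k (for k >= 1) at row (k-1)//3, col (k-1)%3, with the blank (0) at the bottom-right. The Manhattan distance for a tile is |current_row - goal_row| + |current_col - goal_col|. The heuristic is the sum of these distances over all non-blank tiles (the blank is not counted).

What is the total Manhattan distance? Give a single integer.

Answer: 12

Derivation:
Tile 3: (0,1)->(0,2) = 1
Tile 1: (0,2)->(0,0) = 2
Tile 2: (1,0)->(0,1) = 2
Tile 6: (1,1)->(1,2) = 1
Tile 4: (1,2)->(1,0) = 2
Tile 5: (2,0)->(1,1) = 2
Tile 7: (2,1)->(2,0) = 1
Tile 8: (2,2)->(2,1) = 1
Sum: 1 + 2 + 2 + 1 + 2 + 2 + 1 + 1 = 12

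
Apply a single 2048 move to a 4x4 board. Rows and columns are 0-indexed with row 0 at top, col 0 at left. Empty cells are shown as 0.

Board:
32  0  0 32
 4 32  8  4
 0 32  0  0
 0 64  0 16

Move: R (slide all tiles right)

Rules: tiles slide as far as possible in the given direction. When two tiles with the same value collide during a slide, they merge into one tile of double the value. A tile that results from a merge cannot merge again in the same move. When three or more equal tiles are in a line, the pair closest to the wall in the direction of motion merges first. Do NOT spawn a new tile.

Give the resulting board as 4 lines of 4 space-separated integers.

Slide right:
row 0: [32, 0, 0, 32] -> [0, 0, 0, 64]
row 1: [4, 32, 8, 4] -> [4, 32, 8, 4]
row 2: [0, 32, 0, 0] -> [0, 0, 0, 32]
row 3: [0, 64, 0, 16] -> [0, 0, 64, 16]

Answer:  0  0  0 64
 4 32  8  4
 0  0  0 32
 0  0 64 16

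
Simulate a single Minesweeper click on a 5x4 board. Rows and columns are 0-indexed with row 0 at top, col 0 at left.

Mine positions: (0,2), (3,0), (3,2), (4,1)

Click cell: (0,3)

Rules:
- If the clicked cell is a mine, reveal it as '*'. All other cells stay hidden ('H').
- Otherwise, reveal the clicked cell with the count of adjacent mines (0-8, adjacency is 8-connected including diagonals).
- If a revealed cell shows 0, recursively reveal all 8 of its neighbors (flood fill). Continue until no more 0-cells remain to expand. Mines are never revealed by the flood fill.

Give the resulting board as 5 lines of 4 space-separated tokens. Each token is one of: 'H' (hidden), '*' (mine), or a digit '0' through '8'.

H H H 1
H H H H
H H H H
H H H H
H H H H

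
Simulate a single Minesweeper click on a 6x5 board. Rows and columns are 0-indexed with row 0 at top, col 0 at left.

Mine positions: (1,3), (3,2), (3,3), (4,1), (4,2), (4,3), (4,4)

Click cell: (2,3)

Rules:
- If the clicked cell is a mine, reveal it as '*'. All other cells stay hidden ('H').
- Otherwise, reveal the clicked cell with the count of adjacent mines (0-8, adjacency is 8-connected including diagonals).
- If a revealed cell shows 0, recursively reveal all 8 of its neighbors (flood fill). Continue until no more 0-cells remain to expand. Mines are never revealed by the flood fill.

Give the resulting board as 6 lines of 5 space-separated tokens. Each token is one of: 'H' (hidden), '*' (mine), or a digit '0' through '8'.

H H H H H
H H H H H
H H H 3 H
H H H H H
H H H H H
H H H H H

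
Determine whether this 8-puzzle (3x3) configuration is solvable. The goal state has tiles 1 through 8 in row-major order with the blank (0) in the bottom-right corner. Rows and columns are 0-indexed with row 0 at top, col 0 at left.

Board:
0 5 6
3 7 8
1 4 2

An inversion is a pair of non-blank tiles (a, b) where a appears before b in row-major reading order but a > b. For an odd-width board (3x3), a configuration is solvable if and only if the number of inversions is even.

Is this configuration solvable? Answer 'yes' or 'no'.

Inversions (pairs i<j in row-major order where tile[i] > tile[j] > 0): 17
17 is odd, so the puzzle is not solvable.

Answer: no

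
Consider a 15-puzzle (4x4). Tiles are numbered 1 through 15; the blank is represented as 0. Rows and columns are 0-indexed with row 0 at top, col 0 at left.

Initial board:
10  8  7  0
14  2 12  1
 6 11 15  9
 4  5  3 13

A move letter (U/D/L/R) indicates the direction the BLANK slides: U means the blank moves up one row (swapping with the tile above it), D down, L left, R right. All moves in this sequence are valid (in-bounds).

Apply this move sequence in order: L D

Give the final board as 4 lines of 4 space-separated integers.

After move 1 (L):
10  8  0  7
14  2 12  1
 6 11 15  9
 4  5  3 13

After move 2 (D):
10  8 12  7
14  2  0  1
 6 11 15  9
 4  5  3 13

Answer: 10  8 12  7
14  2  0  1
 6 11 15  9
 4  5  3 13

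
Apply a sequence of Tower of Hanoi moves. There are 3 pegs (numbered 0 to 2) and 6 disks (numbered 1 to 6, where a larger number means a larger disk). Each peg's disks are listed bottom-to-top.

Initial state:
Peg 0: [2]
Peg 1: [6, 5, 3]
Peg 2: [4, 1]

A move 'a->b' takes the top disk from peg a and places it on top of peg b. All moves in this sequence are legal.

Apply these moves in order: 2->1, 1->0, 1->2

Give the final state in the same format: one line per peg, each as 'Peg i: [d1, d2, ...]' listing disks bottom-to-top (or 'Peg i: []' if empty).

After move 1 (2->1):
Peg 0: [2]
Peg 1: [6, 5, 3, 1]
Peg 2: [4]

After move 2 (1->0):
Peg 0: [2, 1]
Peg 1: [6, 5, 3]
Peg 2: [4]

After move 3 (1->2):
Peg 0: [2, 1]
Peg 1: [6, 5]
Peg 2: [4, 3]

Answer: Peg 0: [2, 1]
Peg 1: [6, 5]
Peg 2: [4, 3]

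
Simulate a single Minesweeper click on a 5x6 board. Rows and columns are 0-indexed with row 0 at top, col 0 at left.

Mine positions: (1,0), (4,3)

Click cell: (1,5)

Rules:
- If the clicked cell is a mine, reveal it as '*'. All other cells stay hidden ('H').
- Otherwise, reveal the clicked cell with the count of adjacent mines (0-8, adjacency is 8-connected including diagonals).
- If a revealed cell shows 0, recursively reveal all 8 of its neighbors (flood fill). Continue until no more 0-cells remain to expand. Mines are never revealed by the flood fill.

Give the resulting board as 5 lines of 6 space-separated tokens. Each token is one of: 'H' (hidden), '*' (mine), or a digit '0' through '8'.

H 1 0 0 0 0
H 1 0 0 0 0
1 1 0 0 0 0
0 0 1 1 1 0
0 0 1 H 1 0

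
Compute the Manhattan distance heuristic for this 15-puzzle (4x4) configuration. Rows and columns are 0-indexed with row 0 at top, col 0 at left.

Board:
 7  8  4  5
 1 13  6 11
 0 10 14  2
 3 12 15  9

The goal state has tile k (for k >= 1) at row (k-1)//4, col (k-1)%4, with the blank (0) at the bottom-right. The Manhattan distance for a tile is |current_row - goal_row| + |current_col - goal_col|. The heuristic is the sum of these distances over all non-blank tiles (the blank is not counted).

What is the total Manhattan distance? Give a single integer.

Answer: 36

Derivation:
Tile 7: (0,0)->(1,2) = 3
Tile 8: (0,1)->(1,3) = 3
Tile 4: (0,2)->(0,3) = 1
Tile 5: (0,3)->(1,0) = 4
Tile 1: (1,0)->(0,0) = 1
Tile 13: (1,1)->(3,0) = 3
Tile 6: (1,2)->(1,1) = 1
Tile 11: (1,3)->(2,2) = 2
Tile 10: (2,1)->(2,1) = 0
Tile 14: (2,2)->(3,1) = 2
Tile 2: (2,3)->(0,1) = 4
Tile 3: (3,0)->(0,2) = 5
Tile 12: (3,1)->(2,3) = 3
Tile 15: (3,2)->(3,2) = 0
Tile 9: (3,3)->(2,0) = 4
Sum: 3 + 3 + 1 + 4 + 1 + 3 + 1 + 2 + 0 + 2 + 4 + 5 + 3 + 0 + 4 = 36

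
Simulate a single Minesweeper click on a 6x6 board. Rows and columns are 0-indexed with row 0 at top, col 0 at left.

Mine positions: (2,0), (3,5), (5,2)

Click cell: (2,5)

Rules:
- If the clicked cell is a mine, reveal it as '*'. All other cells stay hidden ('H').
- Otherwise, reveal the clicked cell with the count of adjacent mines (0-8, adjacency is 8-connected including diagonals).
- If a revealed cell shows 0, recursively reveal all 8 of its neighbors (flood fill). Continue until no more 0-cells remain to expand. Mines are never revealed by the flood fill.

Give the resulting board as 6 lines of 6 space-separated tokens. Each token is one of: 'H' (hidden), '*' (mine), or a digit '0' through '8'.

H H H H H H
H H H H H H
H H H H H 1
H H H H H H
H H H H H H
H H H H H H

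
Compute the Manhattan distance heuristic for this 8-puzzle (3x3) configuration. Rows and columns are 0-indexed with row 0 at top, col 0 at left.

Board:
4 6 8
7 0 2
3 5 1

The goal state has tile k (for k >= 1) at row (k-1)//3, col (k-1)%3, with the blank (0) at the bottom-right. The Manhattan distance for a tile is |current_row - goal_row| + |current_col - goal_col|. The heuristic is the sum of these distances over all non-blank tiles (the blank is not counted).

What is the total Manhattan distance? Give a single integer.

Tile 4: at (0,0), goal (1,0), distance |0-1|+|0-0| = 1
Tile 6: at (0,1), goal (1,2), distance |0-1|+|1-2| = 2
Tile 8: at (0,2), goal (2,1), distance |0-2|+|2-1| = 3
Tile 7: at (1,0), goal (2,0), distance |1-2|+|0-0| = 1
Tile 2: at (1,2), goal (0,1), distance |1-0|+|2-1| = 2
Tile 3: at (2,0), goal (0,2), distance |2-0|+|0-2| = 4
Tile 5: at (2,1), goal (1,1), distance |2-1|+|1-1| = 1
Tile 1: at (2,2), goal (0,0), distance |2-0|+|2-0| = 4
Sum: 1 + 2 + 3 + 1 + 2 + 4 + 1 + 4 = 18

Answer: 18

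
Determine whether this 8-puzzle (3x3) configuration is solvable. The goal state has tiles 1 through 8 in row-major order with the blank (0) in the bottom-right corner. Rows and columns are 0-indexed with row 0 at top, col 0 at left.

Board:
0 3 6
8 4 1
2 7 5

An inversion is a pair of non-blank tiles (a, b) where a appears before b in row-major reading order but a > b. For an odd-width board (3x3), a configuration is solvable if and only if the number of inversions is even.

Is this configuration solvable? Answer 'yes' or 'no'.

Inversions (pairs i<j in row-major order where tile[i] > tile[j] > 0): 14
14 is even, so the puzzle is solvable.

Answer: yes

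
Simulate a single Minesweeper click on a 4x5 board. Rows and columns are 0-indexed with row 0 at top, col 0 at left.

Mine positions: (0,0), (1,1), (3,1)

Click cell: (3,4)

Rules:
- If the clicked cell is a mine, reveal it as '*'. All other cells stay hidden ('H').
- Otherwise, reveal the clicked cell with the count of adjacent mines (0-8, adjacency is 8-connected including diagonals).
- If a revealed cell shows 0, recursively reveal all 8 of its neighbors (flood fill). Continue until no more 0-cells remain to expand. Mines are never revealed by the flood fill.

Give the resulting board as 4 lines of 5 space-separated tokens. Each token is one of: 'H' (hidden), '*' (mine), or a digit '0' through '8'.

H H 1 0 0
H H 1 0 0
H H 2 0 0
H H 1 0 0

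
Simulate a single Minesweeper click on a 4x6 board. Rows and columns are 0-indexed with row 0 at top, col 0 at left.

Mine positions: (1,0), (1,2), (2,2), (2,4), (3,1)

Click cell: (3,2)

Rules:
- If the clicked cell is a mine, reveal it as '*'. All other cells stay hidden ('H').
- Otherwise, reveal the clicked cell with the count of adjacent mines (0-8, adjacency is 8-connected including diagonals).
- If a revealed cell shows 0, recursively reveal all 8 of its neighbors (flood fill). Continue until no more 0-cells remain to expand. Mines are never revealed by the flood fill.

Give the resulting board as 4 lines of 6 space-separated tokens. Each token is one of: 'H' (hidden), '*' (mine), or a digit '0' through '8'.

H H H H H H
H H H H H H
H H H H H H
H H 2 H H H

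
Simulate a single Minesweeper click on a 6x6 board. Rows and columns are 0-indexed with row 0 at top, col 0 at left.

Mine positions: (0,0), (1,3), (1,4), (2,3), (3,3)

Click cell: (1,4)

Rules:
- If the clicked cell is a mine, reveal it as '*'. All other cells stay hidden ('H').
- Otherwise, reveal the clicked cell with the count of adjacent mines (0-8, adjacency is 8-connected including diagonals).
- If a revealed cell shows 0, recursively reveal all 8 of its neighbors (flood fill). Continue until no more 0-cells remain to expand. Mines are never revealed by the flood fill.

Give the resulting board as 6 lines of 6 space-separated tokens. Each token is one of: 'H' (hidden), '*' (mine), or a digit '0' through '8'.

H H H H H H
H H H H * H
H H H H H H
H H H H H H
H H H H H H
H H H H H H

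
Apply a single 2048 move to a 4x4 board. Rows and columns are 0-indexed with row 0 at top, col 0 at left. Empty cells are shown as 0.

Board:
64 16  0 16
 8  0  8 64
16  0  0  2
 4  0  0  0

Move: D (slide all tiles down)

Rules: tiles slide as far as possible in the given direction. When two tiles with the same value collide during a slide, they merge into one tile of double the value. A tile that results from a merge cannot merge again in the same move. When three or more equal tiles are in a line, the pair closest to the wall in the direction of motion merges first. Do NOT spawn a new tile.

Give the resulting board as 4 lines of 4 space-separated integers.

Answer: 64  0  0  0
 8  0  0 16
16  0  0 64
 4 16  8  2

Derivation:
Slide down:
col 0: [64, 8, 16, 4] -> [64, 8, 16, 4]
col 1: [16, 0, 0, 0] -> [0, 0, 0, 16]
col 2: [0, 8, 0, 0] -> [0, 0, 0, 8]
col 3: [16, 64, 2, 0] -> [0, 16, 64, 2]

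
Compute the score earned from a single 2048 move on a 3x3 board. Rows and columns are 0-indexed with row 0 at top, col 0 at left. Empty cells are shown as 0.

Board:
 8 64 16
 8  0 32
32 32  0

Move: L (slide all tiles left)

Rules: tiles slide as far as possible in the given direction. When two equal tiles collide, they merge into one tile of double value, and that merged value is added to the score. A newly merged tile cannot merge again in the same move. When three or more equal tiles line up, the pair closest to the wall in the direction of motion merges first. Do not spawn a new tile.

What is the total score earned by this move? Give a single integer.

Answer: 64

Derivation:
Slide left:
row 0: [8, 64, 16] -> [8, 64, 16]  score +0 (running 0)
row 1: [8, 0, 32] -> [8, 32, 0]  score +0 (running 0)
row 2: [32, 32, 0] -> [64, 0, 0]  score +64 (running 64)
Board after move:
 8 64 16
 8 32  0
64  0  0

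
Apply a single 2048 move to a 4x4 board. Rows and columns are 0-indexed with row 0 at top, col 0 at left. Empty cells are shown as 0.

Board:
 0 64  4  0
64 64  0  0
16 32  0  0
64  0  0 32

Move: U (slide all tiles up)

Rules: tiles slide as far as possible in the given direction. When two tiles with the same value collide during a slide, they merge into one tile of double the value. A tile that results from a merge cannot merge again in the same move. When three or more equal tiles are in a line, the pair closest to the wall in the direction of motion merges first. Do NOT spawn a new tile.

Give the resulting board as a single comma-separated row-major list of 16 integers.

Slide up:
col 0: [0, 64, 16, 64] -> [64, 16, 64, 0]
col 1: [64, 64, 32, 0] -> [128, 32, 0, 0]
col 2: [4, 0, 0, 0] -> [4, 0, 0, 0]
col 3: [0, 0, 0, 32] -> [32, 0, 0, 0]

Answer: 64, 128, 4, 32, 16, 32, 0, 0, 64, 0, 0, 0, 0, 0, 0, 0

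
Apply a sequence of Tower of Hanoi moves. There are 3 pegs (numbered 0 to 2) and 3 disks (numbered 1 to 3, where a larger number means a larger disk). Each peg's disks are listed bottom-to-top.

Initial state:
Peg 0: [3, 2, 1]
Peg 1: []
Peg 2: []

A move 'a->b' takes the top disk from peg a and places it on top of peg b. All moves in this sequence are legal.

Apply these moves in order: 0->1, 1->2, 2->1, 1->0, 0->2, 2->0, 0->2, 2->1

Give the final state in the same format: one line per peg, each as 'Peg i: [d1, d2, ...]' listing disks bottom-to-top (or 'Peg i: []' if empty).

Answer: Peg 0: [3, 2]
Peg 1: [1]
Peg 2: []

Derivation:
After move 1 (0->1):
Peg 0: [3, 2]
Peg 1: [1]
Peg 2: []

After move 2 (1->2):
Peg 0: [3, 2]
Peg 1: []
Peg 2: [1]

After move 3 (2->1):
Peg 0: [3, 2]
Peg 1: [1]
Peg 2: []

After move 4 (1->0):
Peg 0: [3, 2, 1]
Peg 1: []
Peg 2: []

After move 5 (0->2):
Peg 0: [3, 2]
Peg 1: []
Peg 2: [1]

After move 6 (2->0):
Peg 0: [3, 2, 1]
Peg 1: []
Peg 2: []

After move 7 (0->2):
Peg 0: [3, 2]
Peg 1: []
Peg 2: [1]

After move 8 (2->1):
Peg 0: [3, 2]
Peg 1: [1]
Peg 2: []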